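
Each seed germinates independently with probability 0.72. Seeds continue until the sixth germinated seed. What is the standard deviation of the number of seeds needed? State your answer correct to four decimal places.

1.8002

Y = total seeds until the sixth success; negative binomial with r=6, p=0.72.
SD(Y) = √[r(1−p)/p²] = √(3.240741) = 1.800206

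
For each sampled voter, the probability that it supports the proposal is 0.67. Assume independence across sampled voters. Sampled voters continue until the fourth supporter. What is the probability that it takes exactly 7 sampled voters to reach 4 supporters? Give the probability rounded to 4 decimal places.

Y = trial on which the fourth success occurs; negative binomial, r=4, p=0.67.
P(Y=7) = C(6,3) · p^4 · (1−p)^3
= 20 · 0.20151 · 0.035937 = 0.144834

0.1448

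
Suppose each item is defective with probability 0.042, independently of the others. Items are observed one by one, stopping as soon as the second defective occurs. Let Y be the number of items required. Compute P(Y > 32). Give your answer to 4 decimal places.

0.6087

Needing more than 32 items ⇔ fewer than 2 successes in the first 32. With X ~ Binomial(32, 0.042), P(Y > 32) = P(X ≤ 1).
  k=0: C(32,0)·0.042^0·0.958^32 = 0.253336
  k=1: C(32,1)·0.042^1·0.958^31 = 0.355410
P(X ≤ 1) = 0.608746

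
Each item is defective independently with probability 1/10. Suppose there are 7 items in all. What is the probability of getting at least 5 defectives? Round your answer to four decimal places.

0.0002

X ~ Binomial(7, 0.10); P(X ≥ 5) = Σ C(7,k) p^k (1−p)^(7−k) over k:
  k=5: C(7,5)·0.10^5·0.90^2 = 0.000170
  k=6: C(7,6)·0.10^6·0.90^1 = 0.000006
  k=7: C(7,7)·0.10^7·0.90^0 = 0.000000
Total = 0.000177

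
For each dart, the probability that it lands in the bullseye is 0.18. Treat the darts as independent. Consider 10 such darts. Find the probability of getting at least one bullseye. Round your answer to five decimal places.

0.86255

P(at least one) = 1 − P(none) = 1 − (1 − 0.18)^10
= 1 − 0.1374480 = 0.8625520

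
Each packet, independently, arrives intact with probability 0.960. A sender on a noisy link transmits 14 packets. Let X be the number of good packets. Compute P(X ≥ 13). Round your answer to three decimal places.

0.894

X ~ Binomial(14, 0.96); P(X ≥ 13) = Σ C(14,k) p^k (1−p)^(14−k) over k:
  k=13: C(14,13)·0.96^13·0.04^1 = 0.32939
  k=14: C(14,14)·0.96^14·0.04^0 = 0.56467
Total = 0.89407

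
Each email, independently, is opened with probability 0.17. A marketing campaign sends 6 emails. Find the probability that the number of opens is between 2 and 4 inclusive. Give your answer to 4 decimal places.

0.2705

X ~ Binomial(6, 0.17); P(2 ≤ X ≤ 4) = Σ C(6,k) p^k (1−p)^(6−k) over k:
  k=2: C(6,2)·0.17^2·0.83^4 = 0.205732
  k=3: C(6,3)·0.17^3·0.83^3 = 0.056184
  k=4: C(6,4)·0.17^4·0.83^2 = 0.008631
Total = 0.270546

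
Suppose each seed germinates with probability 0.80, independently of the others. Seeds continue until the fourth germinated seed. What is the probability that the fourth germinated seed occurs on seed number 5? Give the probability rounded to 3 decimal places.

0.328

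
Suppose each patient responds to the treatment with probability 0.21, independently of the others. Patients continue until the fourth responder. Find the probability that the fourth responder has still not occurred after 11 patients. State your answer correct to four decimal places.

Needing more than 11 patients ⇔ fewer than 4 successes in the first 11. With X ~ Binomial(11, 0.21), P(Y > 11) = P(X ≤ 3).
  k=0: C(11,0)·0.21^0·0.79^11 = 0.074799
  k=1: C(11,1)·0.21^1·0.79^10 = 0.218717
  k=2: C(11,2)·0.21^2·0.79^9 = 0.290700
  k=3: C(11,3)·0.21^3·0.79^8 = 0.231824
P(X ≤ 3) = 0.816041

0.8160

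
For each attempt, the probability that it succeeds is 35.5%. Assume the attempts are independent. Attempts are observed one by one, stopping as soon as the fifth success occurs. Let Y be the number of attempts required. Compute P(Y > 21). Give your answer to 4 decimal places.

0.0849

Needing more than 21 attempts ⇔ fewer than 5 successes in the first 21. With X ~ Binomial(21, 0.355), P(Y > 21) = P(X ≤ 4).
  k=0: C(21,0)·0.355^0·0.645^21 = 0.000100
  k=1: C(21,1)·0.355^1·0.645^20 = 0.001158
  k=2: C(21,2)·0.355^2·0.645^19 = 0.006373
  k=3: C(21,3)·0.355^3·0.645^18 = 0.022213
  k=4: C(21,4)·0.355^4·0.645^17 = 0.055016
P(X ≤ 4) = 0.084860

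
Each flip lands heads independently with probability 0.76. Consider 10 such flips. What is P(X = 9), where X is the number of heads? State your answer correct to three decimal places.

X ~ Binomial(n=10, p=0.76).
P(X=9) = C(10,9) · p^9 · (1−p)^1
= 10 · 0.084591 · 0.24 = 0.20302

0.203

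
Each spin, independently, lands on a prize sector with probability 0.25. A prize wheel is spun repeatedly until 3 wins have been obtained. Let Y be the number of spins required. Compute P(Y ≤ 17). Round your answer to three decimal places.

Finishing within 17 spins ⇔ at least 3 successes in the first 17. With X ~ Binomial(17, 0.25), P(Y ≤ 17) = 1 − P(X ≤ 2).
  k=0: C(17,0)·0.25^0·0.75^17 = 0.00752
  k=1: C(17,1)·0.25^1·0.75^16 = 0.04260
  k=2: C(17,2)·0.25^2·0.75^15 = 0.11359
1 − 0.16370 = 0.83630

0.836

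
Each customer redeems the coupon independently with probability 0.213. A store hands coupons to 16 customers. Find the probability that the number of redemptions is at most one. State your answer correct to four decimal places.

0.1154

X ~ Binomial(16, 0.213); P(X ≤ 1) = Σ C(16,k) p^k (1−p)^(16−k) over k:
  k=0: C(16,0)·0.213^0·0.787^16 = 0.021657
  k=1: C(16,1)·0.213^1·0.787^15 = 0.093782
Total = 0.115439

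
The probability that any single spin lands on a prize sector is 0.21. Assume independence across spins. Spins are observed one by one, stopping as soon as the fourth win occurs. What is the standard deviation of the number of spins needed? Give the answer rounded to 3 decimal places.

8.465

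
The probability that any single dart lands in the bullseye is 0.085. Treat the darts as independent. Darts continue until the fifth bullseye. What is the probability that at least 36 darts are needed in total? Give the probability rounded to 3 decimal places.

Needing more than 35 darts ⇔ fewer than 5 successes in the first 35. With X ~ Binomial(35, 0.085), P(Y > 35) = P(X ≤ 4).
  k=0: C(35,0)·0.085^0·0.915^35 = 0.04464
  k=1: C(35,1)·0.085^1·0.915^34 = 0.14515
  k=2: C(35,2)·0.085^2·0.915^33 = 0.22922
  k=3: C(35,3)·0.085^3·0.915^32 = 0.23423
  k=4: C(35,4)·0.085^4·0.915^31 = 0.17407
P(X ≤ 4) = 0.82731

0.827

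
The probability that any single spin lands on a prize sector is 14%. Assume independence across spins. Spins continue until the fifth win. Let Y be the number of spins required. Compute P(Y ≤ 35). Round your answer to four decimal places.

Finishing within 35 spins ⇔ at least 5 successes in the first 35. With X ~ Binomial(35, 0.14), P(Y ≤ 35) = 1 − P(X ≤ 4).
  k=0: C(35,0)·0.14^0·0.86^35 = 0.005099
  k=1: C(35,1)·0.14^1·0.86^34 = 0.029050
  k=2: C(35,2)·0.14^2·0.86^33 = 0.080394
  k=3: C(35,3)·0.14^3·0.86^32 = 0.143961
  k=4: C(35,4)·0.14^4·0.86^31 = 0.187484
1 − 0.445987 = 0.554013

0.5540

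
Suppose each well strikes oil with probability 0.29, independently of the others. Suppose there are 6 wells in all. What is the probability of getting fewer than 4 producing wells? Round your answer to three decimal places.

X ~ Binomial(6, 0.29); P(X ≤ 3) = Σ C(6,k) p^k (1−p)^(6−k) over k:
  k=0: C(6,0)·0.29^0·0.71^6 = 0.12810
  k=1: C(6,1)·0.29^1·0.71^5 = 0.31394
  k=2: C(6,2)·0.29^2·0.71^4 = 0.32057
  k=3: C(6,3)·0.29^3·0.71^3 = 0.17458
Total = 0.93719

0.937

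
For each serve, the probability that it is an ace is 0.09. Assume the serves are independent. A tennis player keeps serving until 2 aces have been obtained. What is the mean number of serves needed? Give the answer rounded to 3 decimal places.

22.222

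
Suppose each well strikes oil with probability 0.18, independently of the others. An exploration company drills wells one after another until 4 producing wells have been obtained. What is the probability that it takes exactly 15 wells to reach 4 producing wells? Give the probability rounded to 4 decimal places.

0.0431

Y = trial on which the fourth success occurs; negative binomial, r=4, p=0.18.
P(Y=15) = C(14,3) · p^4 · (1−p)^11
= 364 · 0.0010498 · 0.11271 = 0.043067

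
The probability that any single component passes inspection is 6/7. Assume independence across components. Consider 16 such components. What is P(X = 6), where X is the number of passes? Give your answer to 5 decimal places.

0.00001

X ~ Binomial(n=16, p=0.857143).
P(X=6) = C(16,6) · p^6 · (1−p)^10
= 8008 · 0.39657 · 3.5401e-09 = 0.0000112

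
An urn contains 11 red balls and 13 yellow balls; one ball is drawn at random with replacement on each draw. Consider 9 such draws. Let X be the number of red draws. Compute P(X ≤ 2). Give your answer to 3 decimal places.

0.138

X ~ Binomial(9, 0.458333); P(X ≤ 2) = Σ C(9,k) p^k (1−p)^(9−k) over k:
  k=0: C(9,0)·0.458333^0·0.541667^9 = 0.00401
  k=1: C(9,1)·0.458333^1·0.541667^8 = 0.03057
  k=2: C(9,2)·0.458333^2·0.541667^7 = 0.10346
Total = 0.13805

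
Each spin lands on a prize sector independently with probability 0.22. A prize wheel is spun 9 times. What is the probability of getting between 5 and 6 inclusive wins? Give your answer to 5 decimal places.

0.02856

X ~ Binomial(9, 0.22); P(5 ≤ X ≤ 6) = Σ C(9,k) p^k (1−p)^(9−k) over k:
  k=5: C(9,5)·0.22^5·0.78^4 = 0.0240360
  k=6: C(9,6)·0.22^6·0.78^3 = 0.0045196
Total = 0.0285556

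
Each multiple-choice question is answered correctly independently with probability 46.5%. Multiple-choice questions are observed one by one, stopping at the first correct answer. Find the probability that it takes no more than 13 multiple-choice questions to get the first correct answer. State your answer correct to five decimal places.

0.99971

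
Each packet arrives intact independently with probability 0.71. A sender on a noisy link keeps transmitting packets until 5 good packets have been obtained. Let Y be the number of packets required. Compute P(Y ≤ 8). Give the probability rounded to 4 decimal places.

0.8237

Finishing within 8 packets ⇔ at least 5 successes in the first 8. With X ~ Binomial(8, 0.71), P(Y ≤ 8) = 1 − P(X ≤ 4).
  k=0: C(8,0)·0.71^0·0.29^8 = 0.000050
  k=1: C(8,1)·0.71^1·0.29^7 = 0.000980
  k=2: C(8,2)·0.71^2·0.29^6 = 0.008396
  k=3: C(8,3)·0.71^3·0.29^5 = 0.041111
  k=4: C(8,4)·0.71^4·0.29^4 = 0.125812
1 − 0.176349 = 0.823651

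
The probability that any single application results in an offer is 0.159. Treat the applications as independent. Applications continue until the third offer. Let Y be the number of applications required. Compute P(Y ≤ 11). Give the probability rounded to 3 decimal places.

0.249

Finishing within 11 applications ⇔ at least 3 successes in the first 11. With X ~ Binomial(11, 0.159), P(Y ≤ 11) = 1 − P(X ≤ 2).
  k=0: C(11,0)·0.159^0·0.841^11 = 0.14885
  k=1: C(11,1)·0.159^1·0.841^10 = 0.30956
  k=2: C(11,2)·0.159^2·0.841^9 = 0.29263
1 − 0.75105 = 0.24895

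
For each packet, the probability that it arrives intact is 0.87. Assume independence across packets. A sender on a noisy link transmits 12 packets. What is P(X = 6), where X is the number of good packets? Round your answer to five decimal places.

X ~ Binomial(n=12, p=0.87).
P(X=6) = C(12,6) · p^6 · (1−p)^6
= 924 · 0.43363 · 4.8268e-06 = 0.0019340

0.00193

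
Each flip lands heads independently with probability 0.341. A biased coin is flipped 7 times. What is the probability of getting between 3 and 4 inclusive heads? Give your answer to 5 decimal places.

0.39718

X ~ Binomial(7, 0.341); P(3 ≤ X ≤ 4) = Σ C(7,k) p^k (1−p)^(7−k) over k:
  k=3: C(7,3)·0.341^3·0.659^4 = 0.2617417
  k=4: C(7,4)·0.341^4·0.659^3 = 0.1354384
Total = 0.3971800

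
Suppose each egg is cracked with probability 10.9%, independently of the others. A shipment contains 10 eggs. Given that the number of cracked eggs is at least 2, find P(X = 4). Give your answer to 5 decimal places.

X ~ Binomial(10, 0.109). Want P(X=4 | X≥2) = P(X=4) / P(X≥2).
P(X=4) = C(10,4)·0.109^4·0.891^6 = 0.0148317
P(X≥2) = 1 − 0.3153385 − 0.3857677 = 0.2988938
Ratio = 0.0148317 / 0.2988938 = 0.0496220

0.04962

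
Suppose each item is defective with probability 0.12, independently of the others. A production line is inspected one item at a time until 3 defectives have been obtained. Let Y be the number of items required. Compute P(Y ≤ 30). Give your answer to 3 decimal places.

0.715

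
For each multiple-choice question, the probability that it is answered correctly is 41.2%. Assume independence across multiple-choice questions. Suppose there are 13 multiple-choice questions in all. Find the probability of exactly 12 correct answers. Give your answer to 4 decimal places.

X ~ Binomial(n=13, p=0.412).
P(X=12) = C(13,12) · p^12 · (1−p)^1
= 13 · 2.392e-05 · 0.588 = 0.000183

0.0002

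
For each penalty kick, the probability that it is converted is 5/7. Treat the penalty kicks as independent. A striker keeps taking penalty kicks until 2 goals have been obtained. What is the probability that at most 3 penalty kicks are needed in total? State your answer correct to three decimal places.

Finishing within 3 penalty kicks ⇔ at least 2 successes in the first 3. With X ~ Binomial(3, 0.714286), P(Y ≤ 3) = 1 − P(X ≤ 1).
  k=0: C(3,0)·0.714286^0·0.285714^3 = 0.02332
  k=1: C(3,1)·0.714286^1·0.285714^2 = 0.17493
1 − 0.19825 = 0.80175

0.802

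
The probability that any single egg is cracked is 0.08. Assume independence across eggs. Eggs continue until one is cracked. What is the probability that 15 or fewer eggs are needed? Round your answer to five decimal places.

Y = number of eggs to the first success; geometric, p = 0.08.
P(Y ≤ 15) = 1 − (1−p)^15 = 1 − 0.2862974 = 0.7137026

0.71370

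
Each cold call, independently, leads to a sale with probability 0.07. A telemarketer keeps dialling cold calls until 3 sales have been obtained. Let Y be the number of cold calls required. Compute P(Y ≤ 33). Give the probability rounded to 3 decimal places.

Finishing within 33 cold calls ⇔ at least 3 successes in the first 33. With X ~ Binomial(33, 0.07), P(Y ≤ 33) = 1 − P(X ≤ 2).
  k=0: C(33,0)·0.07^0·0.93^33 = 0.09119
  k=1: C(33,1)·0.07^1·0.93^32 = 0.22650
  k=2: C(33,2)·0.07^2·0.93^31 = 0.27277
1 − 0.59046 = 0.40954

0.410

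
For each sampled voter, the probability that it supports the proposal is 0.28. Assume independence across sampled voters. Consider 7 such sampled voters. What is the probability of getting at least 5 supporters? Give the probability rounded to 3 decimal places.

0.021

X ~ Binomial(7, 0.28); P(X ≥ 5) = Σ C(7,k) p^k (1−p)^(7−k) over k:
  k=5: C(7,5)·0.28^5·0.72^2 = 0.01874
  k=6: C(7,6)·0.28^6·0.72^1 = 0.00243
  k=7: C(7,7)·0.28^7·0.72^0 = 0.00013
Total = 0.02130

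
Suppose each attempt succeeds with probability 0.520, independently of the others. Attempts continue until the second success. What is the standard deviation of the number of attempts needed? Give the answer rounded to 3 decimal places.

1.884

Y = total attempts until the second success; negative binomial with r=2, p=0.52.
SD(Y) = √[r(1−p)/p²] = √(3.55030) = 1.88422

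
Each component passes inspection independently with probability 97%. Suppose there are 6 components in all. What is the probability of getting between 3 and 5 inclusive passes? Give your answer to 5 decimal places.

X ~ Binomial(6, 0.97); P(3 ≤ X ≤ 5) = Σ C(6,k) p^k (1−p)^(6−k) over k:
  k=3: C(6,3)·0.97^3·0.03^3 = 0.0004928
  k=4: C(6,4)·0.97^4·0.03^2 = 0.0119515
  k=5: C(6,5)·0.97^5·0.03^1 = 0.1545721
Total = 0.1670164

0.16702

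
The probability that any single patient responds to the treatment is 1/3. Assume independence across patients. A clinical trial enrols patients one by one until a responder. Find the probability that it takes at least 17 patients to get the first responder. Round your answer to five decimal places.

0.00152

Y = number of patients to the first success; geometric, p = 0.333333.
P(Y > 16) = P(first 16 all fail) = (1−p)^16 = 0.0015224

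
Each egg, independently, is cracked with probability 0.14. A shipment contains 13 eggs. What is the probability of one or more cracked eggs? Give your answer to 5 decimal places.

0.85924

P(at least one) = 1 − P(none) = 1 − (1 − 0.14)^13
= 1 − 0.1407602 = 0.8592398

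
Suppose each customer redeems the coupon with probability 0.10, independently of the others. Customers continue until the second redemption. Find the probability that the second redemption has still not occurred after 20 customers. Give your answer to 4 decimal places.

0.3917

Needing more than 20 customers ⇔ fewer than 2 successes in the first 20. With X ~ Binomial(20, 0.10), P(Y > 20) = P(X ≤ 1).
  k=0: C(20,0)·0.10^0·0.90^20 = 0.121577
  k=1: C(20,1)·0.10^1·0.90^19 = 0.270170
P(X ≤ 1) = 0.391747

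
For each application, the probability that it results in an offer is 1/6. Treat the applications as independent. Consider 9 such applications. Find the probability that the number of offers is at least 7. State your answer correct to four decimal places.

X ~ Binomial(9, 0.166667); P(X ≥ 7) = Σ C(9,k) p^k (1−p)^(9−k) over k:
  k=7: C(9,7)·0.166667^7·0.833333^2 = 0.000089
  k=8: C(9,8)·0.166667^8·0.833333^1 = 0.000004
  k=9: C(9,9)·0.166667^9·0.833333^0 = 0.000000
Total = 0.000094

0.0001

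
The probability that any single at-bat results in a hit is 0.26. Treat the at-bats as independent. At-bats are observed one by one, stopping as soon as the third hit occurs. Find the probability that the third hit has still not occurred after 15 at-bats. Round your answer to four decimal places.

Needing more than 15 at-bats ⇔ fewer than 3 successes in the first 15. With X ~ Binomial(15, 0.26), P(Y > 15) = P(X ≤ 2).
  k=0: C(15,0)·0.26^0·0.74^15 = 0.010926
  k=1: C(15,1)·0.26^1·0.74^14 = 0.057585
  k=2: C(15,2)·0.26^2·0.74^13 = 0.141628
P(X ≤ 2) = 0.210139

0.2101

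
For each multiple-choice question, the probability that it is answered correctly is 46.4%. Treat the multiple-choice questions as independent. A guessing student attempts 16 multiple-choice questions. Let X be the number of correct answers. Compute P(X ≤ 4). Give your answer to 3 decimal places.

X ~ Binomial(16, 0.464); P(X ≤ 4) = Σ C(16,k) p^k (1−p)^(16−k) over k:
  k=0: C(16,0)·0.464^0·0.536^16 = 0.00005
  k=1: C(16,1)·0.464^1·0.536^15 = 0.00064
  k=2: C(16,2)·0.464^2·0.536^14 = 0.00417
  k=3: C(16,3)·0.464^3·0.536^13 = 0.01686
  k=4: C(16,4)·0.464^4·0.536^12 = 0.04744
Total = 0.06916

0.069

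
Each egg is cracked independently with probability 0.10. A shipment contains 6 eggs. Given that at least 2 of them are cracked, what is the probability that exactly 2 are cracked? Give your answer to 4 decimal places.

0.8613

X ~ Binomial(6, 0.10). Want P(X=2 | X≥2) = P(X=2) / P(X≥2).
P(X=2) = C(6,2)·0.10^2·0.90^4 = 0.098415
P(X≥2) = 1 − 0.531441 − 0.354294 = 0.114265
Ratio = 0.098415 / 0.114265 = 0.861287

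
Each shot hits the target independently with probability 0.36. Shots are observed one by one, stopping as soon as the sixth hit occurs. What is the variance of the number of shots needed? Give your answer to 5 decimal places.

29.62963

Y = total shots until the sixth success; negative binomial with r=6, p=0.36.
Var(Y) = r(1−p)/p² = 6·0.64 / 0.36² = 29.6296296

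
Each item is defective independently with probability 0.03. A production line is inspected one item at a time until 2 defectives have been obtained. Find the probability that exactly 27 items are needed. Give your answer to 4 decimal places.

0.0109

Y = trial on which the second success occurs; negative binomial, r=2, p=0.03.
P(Y=27) = C(26,1) · p^2 · (1−p)^25
= 26 · 0.0009 · 0.46697 = 0.010927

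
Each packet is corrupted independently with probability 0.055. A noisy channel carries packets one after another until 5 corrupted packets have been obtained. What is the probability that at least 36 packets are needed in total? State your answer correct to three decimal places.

Needing more than 35 packets ⇔ fewer than 5 successes in the first 35. With X ~ Binomial(35, 0.055), P(Y > 35) = P(X ≤ 4).
  k=0: C(35,0)·0.055^0·0.945^35 = 0.13807
  k=1: C(35,1)·0.055^1·0.945^34 = 0.28126
  k=2: C(35,2)·0.055^2·0.945^33 = 0.27829
  k=3: C(35,3)·0.055^3·0.945^32 = 0.17816
  k=4: C(35,4)·0.055^4·0.945^31 = 0.08295
P(X ≤ 4) = 0.95874

0.959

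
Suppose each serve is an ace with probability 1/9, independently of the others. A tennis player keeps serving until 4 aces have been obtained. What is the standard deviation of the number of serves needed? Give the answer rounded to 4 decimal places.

Y = total serves until the fourth success; negative binomial with r=4, p=0.111111.
SD(Y) = √[r(1−p)/p²] = √(288.000000) = 16.970563

16.9706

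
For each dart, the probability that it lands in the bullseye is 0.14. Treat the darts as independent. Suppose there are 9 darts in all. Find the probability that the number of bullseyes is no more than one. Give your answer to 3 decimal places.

0.634

X ~ Binomial(9, 0.14); P(X ≤ 1) = Σ C(9,k) p^k (1−p)^(9−k) over k:
  k=0: C(9,0)·0.14^0·0.86^9 = 0.25733
  k=1: C(9,1)·0.14^1·0.86^8 = 0.37701
Total = 0.63434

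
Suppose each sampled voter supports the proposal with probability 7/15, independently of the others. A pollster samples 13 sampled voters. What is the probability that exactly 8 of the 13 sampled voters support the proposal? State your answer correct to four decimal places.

X ~ Binomial(n=13, p=0.466667).
P(X=8) = C(13,8) · p^8 · (1−p)^5
= 1287 · 0.0022493 · 0.043151 = 0.124918

0.1249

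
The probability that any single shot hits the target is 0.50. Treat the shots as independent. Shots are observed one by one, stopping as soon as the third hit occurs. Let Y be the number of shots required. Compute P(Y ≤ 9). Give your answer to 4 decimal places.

0.9102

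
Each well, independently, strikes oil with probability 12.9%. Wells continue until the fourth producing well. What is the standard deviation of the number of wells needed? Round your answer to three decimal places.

Y = total wells until the fourth success; negative binomial with r=4, p=0.129.
SD(Y) = √[r(1−p)/p²] = √(209.36242) = 14.46936

14.469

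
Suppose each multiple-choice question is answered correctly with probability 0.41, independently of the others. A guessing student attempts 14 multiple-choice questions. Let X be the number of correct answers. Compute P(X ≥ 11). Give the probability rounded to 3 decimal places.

X ~ Binomial(14, 0.41); P(X ≥ 11) = Σ C(14,k) p^k (1−p)^(14−k) over k:
  k=11: C(14,11)·0.41^11·0.59^3 = 0.00411
  k=12: C(14,12)·0.41^12·0.59^2 = 0.00071
  k=13: C(14,13)·0.41^13·0.59^1 = 0.00008
  k=14: C(14,14)·0.41^14·0.59^0 = 0.00000
Total = 0.00491

0.005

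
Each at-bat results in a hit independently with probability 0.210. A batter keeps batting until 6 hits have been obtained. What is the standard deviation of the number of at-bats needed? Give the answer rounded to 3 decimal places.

10.367

Y = total at-bats until the sixth success; negative binomial with r=6, p=0.21.
SD(Y) = √[r(1−p)/p²] = √(107.48299) = 10.36740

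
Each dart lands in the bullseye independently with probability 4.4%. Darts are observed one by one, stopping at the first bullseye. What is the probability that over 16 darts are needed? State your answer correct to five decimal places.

0.48677

Y = number of darts to the first success; geometric, p = 0.044.
P(Y > 16) = P(first 16 all fail) = (1−p)^16 = 0.4867728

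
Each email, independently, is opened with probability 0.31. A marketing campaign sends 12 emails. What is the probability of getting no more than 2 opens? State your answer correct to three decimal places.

X ~ Binomial(12, 0.31); P(X ≤ 2) = Σ C(12,k) p^k (1−p)^(12−k) over k:
  k=0: C(12,0)·0.31^0·0.69^12 = 0.01165
  k=1: C(12,1)·0.31^1·0.69^11 = 0.06279
  k=2: C(12,2)·0.31^2·0.69^10 = 0.15515
Total = 0.22959

0.230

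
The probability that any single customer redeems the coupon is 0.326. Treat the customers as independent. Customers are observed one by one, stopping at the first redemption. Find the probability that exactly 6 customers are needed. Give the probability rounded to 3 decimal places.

0.045

Geometric (trials to first success), p = 0.326.
P(Y = 6) = (1−p)^5 · p = 0.13909 · 0.326 = 0.04534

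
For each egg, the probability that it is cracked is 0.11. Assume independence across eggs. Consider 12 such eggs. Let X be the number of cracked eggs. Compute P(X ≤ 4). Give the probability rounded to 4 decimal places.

X ~ Binomial(12, 0.11); P(X ≤ 4) = Σ C(12,k) p^k (1−p)^(12−k) over k:
  k=0: C(12,0)·0.11^0·0.89^12 = 0.246990
  k=1: C(12,1)·0.11^1·0.89^11 = 0.366323
  k=2: C(12,2)·0.11^2·0.89^10 = 0.249017
  k=3: C(12,3)·0.11^3·0.89^9 = 0.102591
  k=4: C(12,4)·0.11^4·0.89^8 = 0.028530
Total = 0.993451

0.9935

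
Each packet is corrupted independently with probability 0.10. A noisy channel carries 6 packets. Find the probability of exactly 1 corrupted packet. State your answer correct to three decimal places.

0.354

X ~ Binomial(n=6, p=0.10).
P(X=1) = C(6,1) · p^1 · (1−p)^5
= 6 · 0.1 · 0.59049 = 0.35429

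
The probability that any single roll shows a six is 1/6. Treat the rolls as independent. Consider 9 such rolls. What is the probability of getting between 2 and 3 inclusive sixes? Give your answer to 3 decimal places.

0.409

X ~ Binomial(9, 0.166667); P(2 ≤ X ≤ 3) = Σ C(9,k) p^k (1−p)^(9−k) over k:
  k=2: C(9,2)·0.166667^2·0.833333^7 = 0.27908
  k=3: C(9,3)·0.166667^3·0.833333^6 = 0.13024
Total = 0.40932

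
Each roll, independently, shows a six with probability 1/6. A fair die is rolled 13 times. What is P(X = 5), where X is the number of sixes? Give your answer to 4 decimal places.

0.0385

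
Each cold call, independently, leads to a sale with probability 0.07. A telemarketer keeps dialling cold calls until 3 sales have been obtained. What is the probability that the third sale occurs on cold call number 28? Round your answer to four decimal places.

Y = trial on which the third success occurs; negative binomial, r=3, p=0.07.
P(Y=28) = C(27,2) · p^3 · (1−p)^25
= 351 · 0.000343 · 0.16296 = 0.019619

0.0196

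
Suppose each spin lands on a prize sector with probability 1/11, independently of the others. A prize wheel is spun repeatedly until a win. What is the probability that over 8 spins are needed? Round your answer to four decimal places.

0.4665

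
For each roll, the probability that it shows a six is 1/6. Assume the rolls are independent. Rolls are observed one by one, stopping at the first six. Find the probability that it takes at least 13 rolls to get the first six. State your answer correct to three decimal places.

0.112

Y = number of rolls to the first success; geometric, p = 0.166667.
P(Y > 12) = P(first 12 all fail) = (1−p)^12 = 0.11216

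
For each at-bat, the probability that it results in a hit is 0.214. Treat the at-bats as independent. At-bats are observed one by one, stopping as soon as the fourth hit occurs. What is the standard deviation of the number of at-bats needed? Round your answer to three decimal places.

Y = total at-bats until the fourth success; negative binomial with r=4, p=0.214.
SD(Y) = √[r(1−p)/p²] = √(68.65228) = 8.28567

8.286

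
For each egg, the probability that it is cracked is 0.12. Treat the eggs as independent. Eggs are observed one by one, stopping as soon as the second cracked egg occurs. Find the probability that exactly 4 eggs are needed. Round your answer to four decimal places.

0.0335

Y = trial on which the second success occurs; negative binomial, r=2, p=0.12.
P(Y=4) = C(3,1) · p^2 · (1−p)^2
= 3 · 0.0144 · 0.7744 = 0.033454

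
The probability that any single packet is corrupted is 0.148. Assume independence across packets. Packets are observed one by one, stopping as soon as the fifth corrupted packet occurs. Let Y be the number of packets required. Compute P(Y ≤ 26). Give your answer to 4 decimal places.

0.3386

Finishing within 26 packets ⇔ at least 5 successes in the first 26. With X ~ Binomial(26, 0.148), P(Y ≤ 26) = 1 − P(X ≤ 4).
  k=0: C(26,0)·0.148^0·0.852^26 = 0.015539
  k=1: C(26,1)·0.148^1·0.852^25 = 0.070182
  k=2: C(26,2)·0.148^2·0.852^24 = 0.152390
  k=3: C(26,3)·0.148^3·0.852^23 = 0.211772
  k=4: C(26,4)·0.148^4·0.852^22 = 0.211524
1 − 0.661407 = 0.338593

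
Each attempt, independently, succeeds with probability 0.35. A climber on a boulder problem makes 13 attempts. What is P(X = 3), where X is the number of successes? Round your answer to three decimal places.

0.165

X ~ Binomial(n=13, p=0.35).
P(X=3) = C(13,3) · p^3 · (1−p)^10
= 286 · 0.042875 · 0.013463 = 0.16508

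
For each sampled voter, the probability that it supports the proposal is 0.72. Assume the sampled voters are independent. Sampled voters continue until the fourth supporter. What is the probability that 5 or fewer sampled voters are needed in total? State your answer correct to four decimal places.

Finishing within 5 sampled voters ⇔ at least 4 successes in the first 5. With X ~ Binomial(5, 0.72), P(Y ≤ 5) = 1 − P(X ≤ 3).
  k=0: C(5,0)·0.72^0·0.28^5 = 0.001721
  k=1: C(5,1)·0.72^1·0.28^4 = 0.022128
  k=2: C(5,2)·0.72^2·0.28^3 = 0.113799
  k=3: C(5,3)·0.72^3·0.28^2 = 0.292626
1 − 0.430274 = 0.569726

0.5697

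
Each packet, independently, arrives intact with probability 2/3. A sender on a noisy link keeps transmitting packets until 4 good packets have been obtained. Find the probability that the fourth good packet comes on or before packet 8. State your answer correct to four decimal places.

Finishing within 8 packets ⇔ at least 4 successes in the first 8. With X ~ Binomial(8, 0.666667), P(Y ≤ 8) = 1 − P(X ≤ 3).
  k=0: C(8,0)·0.666667^0·0.333333^8 = 0.000152
  k=1: C(8,1)·0.666667^1·0.333333^7 = 0.002439
  k=2: C(8,2)·0.666667^2·0.333333^6 = 0.017071
  k=3: C(8,3)·0.666667^3·0.333333^5 = 0.068282
1 − 0.087944 = 0.912056

0.9121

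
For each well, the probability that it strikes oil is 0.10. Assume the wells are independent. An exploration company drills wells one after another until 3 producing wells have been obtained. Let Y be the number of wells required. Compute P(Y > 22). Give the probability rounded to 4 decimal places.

Needing more than 22 wells ⇔ fewer than 3 successes in the first 22. With X ~ Binomial(22, 0.10), P(Y > 22) = P(X ≤ 2).
  k=0: C(22,0)·0.10^0·0.90^22 = 0.098477
  k=1: C(22,1)·0.10^1·0.90^21 = 0.240722
  k=2: C(22,2)·0.10^2·0.90^20 = 0.280842
P(X ≤ 2) = 0.620041

0.6200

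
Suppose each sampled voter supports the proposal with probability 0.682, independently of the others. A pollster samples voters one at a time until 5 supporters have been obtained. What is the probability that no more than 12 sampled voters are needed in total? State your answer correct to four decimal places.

0.9861

Finishing within 12 sampled voters ⇔ at least 5 successes in the first 12. With X ~ Binomial(12, 0.682), P(Y ≤ 12) = 1 − P(X ≤ 4).
  k=0: C(12,0)·0.682^0·0.318^12 = 0.000001
  k=1: C(12,1)·0.682^1·0.318^11 = 0.000028
  k=2: C(12,2)·0.682^2·0.318^10 = 0.000325
  k=3: C(12,3)·0.682^3·0.318^9 = 0.002321
  k=4: C(12,4)·0.682^4·0.318^8 = 0.011198
1 − 0.013872 = 0.986128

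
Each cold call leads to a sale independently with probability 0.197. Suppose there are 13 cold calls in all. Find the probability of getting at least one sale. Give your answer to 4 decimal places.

0.9423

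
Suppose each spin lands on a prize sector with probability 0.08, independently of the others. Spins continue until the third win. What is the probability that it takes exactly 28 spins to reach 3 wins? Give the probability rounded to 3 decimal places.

0.022

Y = trial on which the third success occurs; negative binomial, r=3, p=0.08.
P(Y=28) = C(27,2) · p^3 · (1−p)^25
= 351 · 0.000512 · 0.12436 = 0.02235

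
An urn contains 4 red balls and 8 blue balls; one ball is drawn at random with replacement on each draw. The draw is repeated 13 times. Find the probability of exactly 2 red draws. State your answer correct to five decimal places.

0.10020

X ~ Binomial(n=13, p=0.333333).
P(X=2) = C(13,2) · p^2 · (1−p)^11
= 78 · 0.11111 · 0.011561 = 0.1001955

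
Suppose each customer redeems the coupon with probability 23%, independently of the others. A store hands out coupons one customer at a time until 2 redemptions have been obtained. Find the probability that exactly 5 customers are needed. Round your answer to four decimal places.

Y = trial on which the second success occurs; negative binomial, r=2, p=0.23.
P(Y=5) = C(4,1) · p^2 · (1−p)^3
= 4 · 0.0529 · 0.45653 = 0.096602

0.0966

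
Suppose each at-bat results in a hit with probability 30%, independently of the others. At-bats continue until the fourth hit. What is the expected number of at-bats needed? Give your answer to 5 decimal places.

Y = total at-bats until the fourth success; negative binomial with r=4, p=0.30.
E[Y] = r / p = 4 / 0.30 = 13.3333333

13.33333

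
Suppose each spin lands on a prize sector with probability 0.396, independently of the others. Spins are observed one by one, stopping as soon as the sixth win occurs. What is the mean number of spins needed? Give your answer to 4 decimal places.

Y = total spins until the sixth success; negative binomial with r=6, p=0.396.
E[Y] = r / p = 6 / 0.396 = 15.151515

15.1515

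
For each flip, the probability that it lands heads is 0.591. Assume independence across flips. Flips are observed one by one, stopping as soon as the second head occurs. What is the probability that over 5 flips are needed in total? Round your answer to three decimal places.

Needing more than 5 flips ⇔ fewer than 2 successes in the first 5. With X ~ Binomial(5, 0.591), P(Y > 5) = P(X ≤ 1).
  k=0: C(5,0)·0.591^0·0.409^5 = 0.01145
  k=1: C(5,1)·0.591^1·0.409^4 = 0.08269
P(X ≤ 1) = 0.09413

0.094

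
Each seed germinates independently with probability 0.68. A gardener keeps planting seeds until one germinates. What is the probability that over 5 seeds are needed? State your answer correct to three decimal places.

Y = number of seeds to the first success; geometric, p = 0.68.
P(Y > 5) = P(first 5 all fail) = (1−p)^5 = 0.00336

0.003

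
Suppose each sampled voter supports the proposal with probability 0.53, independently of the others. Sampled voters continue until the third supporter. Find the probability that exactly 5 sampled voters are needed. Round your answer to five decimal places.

0.19732

Y = trial on which the third success occurs; negative binomial, r=3, p=0.53.
P(Y=5) = C(4,2) · p^3 · (1−p)^2
= 6 · 0.14888 · 0.2209 = 0.1973216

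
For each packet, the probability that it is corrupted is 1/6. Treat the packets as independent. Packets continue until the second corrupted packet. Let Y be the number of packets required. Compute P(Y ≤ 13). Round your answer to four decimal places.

0.6635

Finishing within 13 packets ⇔ at least 2 successes in the first 13. With X ~ Binomial(13, 0.166667), P(Y ≤ 13) = 1 − P(X ≤ 1).
  k=0: C(13,0)·0.166667^0·0.833333^13 = 0.093464
  k=1: C(13,1)·0.166667^1·0.833333^12 = 0.243006
1 − 0.336470 = 0.663530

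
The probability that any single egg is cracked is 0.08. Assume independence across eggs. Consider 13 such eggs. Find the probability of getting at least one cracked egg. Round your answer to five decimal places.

P(at least one) = 1 − P(none) = 1 − (1 − 0.08)^13
= 1 − 0.3382531 = 0.6617469

0.66175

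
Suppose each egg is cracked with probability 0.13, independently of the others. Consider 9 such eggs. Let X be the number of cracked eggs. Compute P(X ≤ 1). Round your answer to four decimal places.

X ~ Binomial(9, 0.13); P(X ≤ 1) = Σ C(9,k) p^k (1−p)^(9−k) over k:
  k=0: C(9,0)·0.13^0·0.87^9 = 0.285544
  k=1: C(9,1)·0.13^1·0.87^8 = 0.384008
Total = 0.669552

0.6696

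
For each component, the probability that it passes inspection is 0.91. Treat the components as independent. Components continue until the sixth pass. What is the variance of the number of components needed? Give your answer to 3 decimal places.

0.652

Y = total components until the sixth success; negative binomial with r=6, p=0.91.
Var(Y) = r(1−p)/p² = 6·0.09 / 0.91² = 0.65210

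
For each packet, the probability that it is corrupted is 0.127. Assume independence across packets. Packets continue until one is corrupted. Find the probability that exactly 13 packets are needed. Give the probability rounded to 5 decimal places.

Geometric (trials to first success), p = 0.127.
P(Y = 13) = (1−p)^12 · p = 0.19596 · 0.127 = 0.0248871

0.02489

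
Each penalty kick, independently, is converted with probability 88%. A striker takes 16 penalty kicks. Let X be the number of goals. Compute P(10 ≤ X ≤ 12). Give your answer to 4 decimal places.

0.1147

X ~ Binomial(16, 0.88); P(10 ≤ X ≤ 12) = Σ C(16,k) p^k (1−p)^(16−k) over k:
  k=10: C(16,10)·0.88^10·0.12^6 = 0.006659
  k=11: C(16,11)·0.88^11·0.12^5 = 0.026638
  k=12: C(16,12)·0.88^12·0.12^4 = 0.081393
Total = 0.114691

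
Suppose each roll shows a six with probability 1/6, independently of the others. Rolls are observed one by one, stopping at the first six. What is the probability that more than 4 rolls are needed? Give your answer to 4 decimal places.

0.4823

Y = number of rolls to the first success; geometric, p = 0.166667.
P(Y > 4) = P(first 4 all fail) = (1−p)^4 = 0.482253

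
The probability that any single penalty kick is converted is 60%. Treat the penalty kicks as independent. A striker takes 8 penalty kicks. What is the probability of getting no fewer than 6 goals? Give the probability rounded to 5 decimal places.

0.31539

X ~ Binomial(8, 0.60); P(X ≥ 6) = Σ C(8,k) p^k (1−p)^(8−k) over k:
  k=6: C(8,6)·0.60^6·0.40^2 = 0.2090189
  k=7: C(8,7)·0.60^7·0.40^1 = 0.0895795
  k=8: C(8,8)·0.60^8·0.40^0 = 0.0167962
Total = 0.3153946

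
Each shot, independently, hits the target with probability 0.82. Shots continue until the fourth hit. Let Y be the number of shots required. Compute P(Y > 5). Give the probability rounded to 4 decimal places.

Needing more than 5 shots ⇔ fewer than 4 successes in the first 5. With X ~ Binomial(5, 0.82), P(Y > 5) = P(X ≤ 3).
  k=0: C(5,0)·0.82^0·0.18^5 = 0.000189
  k=1: C(5,1)·0.82^1·0.18^4 = 0.004304
  k=2: C(5,2)·0.82^2·0.18^3 = 0.039214
  k=3: C(5,3)·0.82^3·0.18^2 = 0.178643
P(X ≤ 3) = 0.222351

0.2224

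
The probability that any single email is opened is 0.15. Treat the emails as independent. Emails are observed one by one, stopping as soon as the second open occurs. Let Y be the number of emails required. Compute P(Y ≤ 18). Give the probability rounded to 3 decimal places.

Finishing within 18 emails ⇔ at least 2 successes in the first 18. With X ~ Binomial(18, 0.15), P(Y ≤ 18) = 1 − P(X ≤ 1).
  k=0: C(18,0)·0.15^0·0.85^18 = 0.05365
  k=1: C(18,1)·0.15^1·0.85^17 = 0.17041
1 − 0.22405 = 0.77595

0.776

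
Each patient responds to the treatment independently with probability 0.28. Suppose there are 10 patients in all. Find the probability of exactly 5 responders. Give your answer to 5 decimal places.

0.08392

X ~ Binomial(n=10, p=0.28).
P(X=5) = C(10,5) · p^5 · (1−p)^5
= 252 · 0.001721 · 0.19349 = 0.0839176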